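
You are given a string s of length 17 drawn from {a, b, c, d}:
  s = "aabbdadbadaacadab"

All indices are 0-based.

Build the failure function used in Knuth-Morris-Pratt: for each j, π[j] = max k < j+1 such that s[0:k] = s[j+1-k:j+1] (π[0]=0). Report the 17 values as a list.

π[0] = 0
j=1 s[j]='a': π[1]=1 (border 'a')
j=2 s[j]='b': k: 1→0; π[2]=0 (border '')
j=3 s[j]='b': π[3]=0 (border '')
j=4 s[j]='d': π[4]=0 (border '')
j=5 s[j]='a': π[5]=1 (border 'a')
j=6 s[j]='d': k: 1→0; π[6]=0 (border '')
j=7 s[j]='b': π[7]=0 (border '')
j=8 s[j]='a': π[8]=1 (border 'a')
j=9 s[j]='d': k: 1→0; π[9]=0 (border '')
j=10 s[j]='a': π[10]=1 (border 'a')
j=11 s[j]='a': π[11]=2 (border 'aa')
j=12 s[j]='c': k: 2→1→0; π[12]=0 (border '')
j=13 s[j]='a': π[13]=1 (border 'a')
j=14 s[j]='d': k: 1→0; π[14]=0 (border '')
j=15 s[j]='a': π[15]=1 (border 'a')
j=16 s[j]='b': k: 1→0; π[16]=0 (border '')

[0, 1, 0, 0, 0, 1, 0, 0, 1, 0, 1, 2, 0, 1, 0, 1, 0]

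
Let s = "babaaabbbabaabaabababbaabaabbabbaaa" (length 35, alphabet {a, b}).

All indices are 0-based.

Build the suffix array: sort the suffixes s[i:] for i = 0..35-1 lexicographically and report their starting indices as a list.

[34, 33, 32, 3, 11, 22, 14, 25, 4, 1, 9, 12, 23, 15, 17, 29, 19, 26, 5, 31, 2, 10, 21, 13, 24, 0, 8, 16, 28, 18, 30, 20, 7, 27, 6]

rank | idx | suffix
   0 |  34 | a
   1 |  33 | aa
   2 |  32 | aaa
   3 |   3 | aaabbbabaabaabababbaabaabbabbaaa
   4 |  11 | aabaabababbaabaabbabbaaa
   5 |  22 | aabaabbabbaaa
   6 |  14 | aabababbaabaabbabbaaa
   7 |  25 | aabbabbaaa
   8 |   4 | aabbbabaabaabababbaabaabbabbaaa
   9 |   1 | abaaabbbabaabaabababbaabaabbabbaaa
  10 |   9 | abaabaabababbaabaabbabbaaa
  11 |  12 | abaabababbaabaabbabbaaa
  12 |  23 | abaabbabbaaa
  13 |  15 | abababbaabaabbabbaaa
  14 |  17 | ababbaabaabbabbaaa
  15 |  29 | abbaaa
  16 |  19 | abbaabaabbabbaaa
  17 |  26 | abbabbaaa
  18 |   5 | abbbabaabaabababbaabaabbabbaaa
  19 |  31 | baaa
  20 |   2 | baaabbbabaabaabababbaabaabbabbaaa
  21 |  10 | baabaabababbaabaabbabbaaa
  22 |  21 | baabaabbabbaaa
  23 |  13 | baabababbaabaabbabbaaa
  24 |  24 | baabbabbaaa
  25 |   0 | babaaabbbabaabaabababbaabaabbabbaaa
  26 |   8 | babaabaabababbaabaabbabbaaa
  27 |  16 | bababbaabaabbabbaaa
  28 |  28 | babbaaa
  29 |  18 | babbaabaabbabbaaa
  30 |  30 | bbaaa
  31 |  20 | bbaabaabbabbaaa
  32 |   7 | bbabaabaabababbaabaabbabbaaa
  33 |  27 | bbabbaaa
  34 |   6 | bbbabaabaabababbaabaabbabbaaa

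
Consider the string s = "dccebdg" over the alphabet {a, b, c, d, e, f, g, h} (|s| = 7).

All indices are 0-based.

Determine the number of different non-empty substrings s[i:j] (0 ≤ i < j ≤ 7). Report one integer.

26

sorted suffixes:
  #0 SA[0]=4  'bdg'
  #1 SA[1]=1  'ccebdg'
  #2 SA[2]=2  'cebdg'
  #3 SA[3]=0  'dccebdg'
  #4 SA[4]=5  'dg'
  #5 SA[5]=3  'ebdg'
  #6 SA[6]=6  'g'

SA = [4, 1, 2, 0, 5, 3, 6]
i: (SA[i-1],SA[i]) lcp shared
  1: (4,1) 0 ''
  2: (1,2) 1 'c'
  3: (2,0) 0 ''
  4: (0,5) 1 'd'
  5: (5,3) 0 ''
  6: (3,6) 0 ''

n(n+1)/2 = 7·8/2 = 28
Σ LCP = 0 + 0 + 1 + 0 + 1 + 0 + 0 = 2
distinct = 28 − 2 = 26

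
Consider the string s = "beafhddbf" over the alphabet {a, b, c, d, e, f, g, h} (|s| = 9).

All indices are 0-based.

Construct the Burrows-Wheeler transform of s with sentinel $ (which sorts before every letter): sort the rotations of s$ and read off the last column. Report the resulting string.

rank  rotation    last
    0  $beafhddbf  f
    1  afhddbf$be  e
    2  beafhddbf$  $
    3  bf$beafhdd  d
    4  dbf$beafhd  d
    5  ddbf$beafh  h
    6  eafhddbf$b  b
    7  f$beafhddb  b
    8  fhddbf$bea  a
    9  hddbf$beaf  f

fe$ddhbbaf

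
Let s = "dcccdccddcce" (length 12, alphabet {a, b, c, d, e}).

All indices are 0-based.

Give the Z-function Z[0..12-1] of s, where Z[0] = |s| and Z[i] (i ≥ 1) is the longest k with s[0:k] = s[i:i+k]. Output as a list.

Z[0]=12
i=1: outside box; Z[1]=0
i=2: outside box; Z[2]=0
i=3: outside box; Z[3]=0
i=4: outside box; Z[4]=3 scan→box=[4,7)
i=5: min(r-i=2, Z[1]=0)=0; Z[5]=0
i=6: min(r-i=1, Z[2]=0)=0; Z[6]=0
i=7: outside box; Z[7]=1 scan→box=[7,8)
i=8: outside box; Z[8]=3 scan→box=[8,11)
i=9: min(r-i=2, Z[1]=0)=0; Z[9]=0
i=10: min(r-i=1, Z[2]=0)=0; Z[10]=0
i=11: outside box; Z[11]=0

[12, 0, 0, 0, 3, 0, 0, 1, 3, 0, 0, 0]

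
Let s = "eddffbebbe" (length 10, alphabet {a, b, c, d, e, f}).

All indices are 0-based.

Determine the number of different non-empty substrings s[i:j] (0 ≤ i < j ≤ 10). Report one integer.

48

rank→(start, suffix):
  0 → (7, 'bbe')
  1 → (8, 'be')
  2 → (5, 'bebbe')
  3 → (1, 'ddffbebbe')
  4 → (2, 'dffbebbe')
  5 → (9, 'e')
  6 → (6, 'ebbe')
  7 → (0, 'eddffbebbe')
  8 → (4, 'fbebbe')
  9 → (3, 'ffbebbe')

SA = [7, 8, 5, 1, 2, 9, 6, 0, 4, 3]
i: (SA[i-1],SA[i]) lcp shared
  1: (7,8) 1 'b'
  2: (8,5) 2 'be'
  3: (5,1) 0 ''
  4: (1,2) 1 'd'
  5: (2,9) 0 ''
  6: (9,6) 1 'e'
  7: (6,0) 1 'e'
  8: (0,4) 0 ''
  9: (4,3) 1 'f'

n(n+1)/2 = 10·11/2 = 55
Σ LCP = 0 + 1 + 2 + 0 + 1 + 0 + 1 + 1 + 0 + 1 = 7
distinct = 55 − 7 = 48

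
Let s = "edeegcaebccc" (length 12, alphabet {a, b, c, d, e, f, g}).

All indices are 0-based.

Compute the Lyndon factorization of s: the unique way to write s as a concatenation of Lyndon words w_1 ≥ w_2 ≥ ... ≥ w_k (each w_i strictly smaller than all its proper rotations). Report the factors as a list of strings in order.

["e", "deeg", "c", "aebccc"]

emit factor 1: 'e' (i=0, period=1)
emit factor 2: 'deeg' (i=1, period=4)
emit factor 3: 'c' (i=5, period=1)
emit factor 4: 'aebccc' (i=6, period=6)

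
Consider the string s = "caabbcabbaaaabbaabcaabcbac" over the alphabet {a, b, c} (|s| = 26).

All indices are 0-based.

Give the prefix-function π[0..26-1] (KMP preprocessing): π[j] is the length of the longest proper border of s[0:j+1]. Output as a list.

[0, 0, 0, 0, 0, 1, 2, 0, 0, 0, 0, 0, 0, 0, 0, 0, 0, 0, 1, 2, 3, 4, 1, 0, 0, 1]

π[0] = 0
j=1 s[j]='a': π[1]=0 (border '')
j=2 s[j]='a': π[2]=0 (border '')
j=3 s[j]='b': π[3]=0 (border '')
j=4 s[j]='b': π[4]=0 (border '')
j=5 s[j]='c': π[5]=1 (border 'c')
j=6 s[j]='a': π[6]=2 (border 'ca')
j=7 s[j]='b': k: 2→0; π[7]=0 (border '')
j=8 s[j]='b': π[8]=0 (border '')
j=9 s[j]='a': π[9]=0 (border '')
j=10 s[j]='a': π[10]=0 (border '')
j=11 s[j]='a': π[11]=0 (border '')
j=12 s[j]='a': π[12]=0 (border '')
j=13 s[j]='b': π[13]=0 (border '')
j=14 s[j]='b': π[14]=0 (border '')
j=15 s[j]='a': π[15]=0 (border '')
j=16 s[j]='a': π[16]=0 (border '')
j=17 s[j]='b': π[17]=0 (border '')
j=18 s[j]='c': π[18]=1 (border 'c')
j=19 s[j]='a': π[19]=2 (border 'ca')
j=20 s[j]='a': π[20]=3 (border 'caa')
j=21 s[j]='b': π[21]=4 (border 'caab')
j=22 s[j]='c': k: 4→0; π[22]=1 (border 'c')
j=23 s[j]='b': k: 1→0; π[23]=0 (border '')
j=24 s[j]='a': π[24]=0 (border '')
j=25 s[j]='c': π[25]=1 (border 'c')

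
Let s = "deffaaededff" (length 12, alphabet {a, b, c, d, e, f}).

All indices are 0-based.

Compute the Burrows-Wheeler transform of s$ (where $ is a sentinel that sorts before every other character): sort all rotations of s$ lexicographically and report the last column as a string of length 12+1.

ffae$eaddffde

rank  rotation       last
    0  $deffaaededff  f
    1  aaededff$deff  f
    2  aededff$deffa  a
    3  dedff$deffaae  e
    4  deffaaededff$  $
    5  dff$deffaaede  e
    6  ededff$deffaa  a
    7  edff$deffaaed  d
    8  effaaededff$d  d
    9  f$deffaaededf  f
   10  faaededff$def  f
   11  ff$deffaaeded  d
   12  ffaaededff$de  e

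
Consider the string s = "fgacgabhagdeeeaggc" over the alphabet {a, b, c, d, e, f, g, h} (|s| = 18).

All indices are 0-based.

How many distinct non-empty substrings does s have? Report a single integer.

158

rank | idx | suffix
   0 |   5 | abhagdeeeaggc
   1 |   2 | acgabhagdeeeaggc
   2 |   8 | agdeeeaggc
   3 |  14 | aggc
   4 |   6 | bhagdeeeaggc
   5 |  17 | c
   6 |   3 | cgabhagdeeeaggc
   7 |  10 | deeeaggc
   8 |  13 | eaggc
   9 |  12 | eeaggc
  10 |  11 | eeeaggc
  11 |   0 | fgacgabhagdeeeaggc
  12 |   4 | gabhagdeeeaggc
  13 |   1 | gacgabhagdeeeaggc
  14 |  16 | gc
  15 |   9 | gdeeeaggc
  16 |  15 | ggc
  17 |   7 | hagdeeeaggc

SA = [5, 2, 8, 14, 6, 17, 3, 10, 13, 12, 11, 0, 4, 1, 16, 9, 15, 7]
rank  pair      lcp
   1  s[5:],s[2:]  1  'a'
   2  s[2:],s[8:]  1  'a'
   3  s[8:],s[14:]  2  'ag'
   4  s[14:],s[6:]  0  ''
   5  s[6:],s[17:]  0  ''
   6  s[17:],s[3:]  1  'c'
   7  s[3:],s[10:]  0  ''
   8  s[10:],s[13:]  0  ''
   9  s[13:],s[12:]  1  'e'
  10  s[12:],s[11:]  2  'ee'
  11  s[11:],s[0:]  0  ''
  12  s[0:],s[4:]  0  ''
  13  s[4:],s[1:]  2  'ga'
  14  s[1:],s[16:]  1  'g'
  15  s[16:],s[9:]  1  'g'
  16  s[9:],s[15:]  1  'g'
  17  s[15:],s[7:]  0  ''

n(n+1)/2 = 18·19/2 = 171
Σ LCP = 0 + 1 + 1 + 2 + 0 + 0 + 1 + 0 + 0 + 1 + 2 + 0 + 0 + 2 + 1 + 1 + 1 + 0 = 13
distinct = 171 − 13 = 158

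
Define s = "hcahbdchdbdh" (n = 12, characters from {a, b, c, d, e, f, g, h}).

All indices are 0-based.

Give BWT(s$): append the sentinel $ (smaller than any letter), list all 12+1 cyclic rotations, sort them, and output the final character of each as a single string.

rank  rotation       last
    0  $hcahbdchdbdh  h
    1  ahbdchdbdh$hc  c
    2  bdchdbdh$hcah  h
    3  bdh$hcahbdchd  d
    4  cahbdchdbdh$h  h
    5  chdbdh$hcahbd  d
    6  dbdh$hcahbdch  h
    7  dchdbdh$hcahb  b
    8  dh$hcahbdchdb  b
    9  h$hcahbdchdbd  d
   10  hbdchdbdh$hca  a
   11  hcahbdchdbdh$  $
   12  hdbdh$hcahbdc  c

hchdhdhbbda$c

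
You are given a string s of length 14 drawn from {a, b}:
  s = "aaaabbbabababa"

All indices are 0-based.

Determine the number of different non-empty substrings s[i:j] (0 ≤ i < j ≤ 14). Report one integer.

73

rank→(start, suffix):
  0 → (13, 'a')
  1 → (0, 'aaaabbbabababa')
  2 → (1, 'aaabbbabababa')
  3 → (2, 'aabbbabababa')
  4 → (11, 'aba')
  5 → (9, 'ababa')
  6 → (7, 'abababa')
  7 → (3, 'abbbabababa')
  8 → (12, 'ba')
  9 → (10, 'baba')
  10 → (8, 'bababa')
  11 → (6, 'babababa')
  12 → (5, 'bbabababa')
  13 → (4, 'bbbabababa')

SA = [13, 0, 1, 2, 11, 9, 7, 3, 12, 10, 8, 6, 5, 4]
rank  pair      lcp
   1  s[13:],s[0:]  1  'a'
   2  s[0:],s[1:]  3  'aaa'
   3  s[1:],s[2:]  2  'aa'
   4  s[2:],s[11:]  1  'a'
   5  s[11:],s[9:]  3  'aba'
   6  s[9:],s[7:]  5  'ababa'
   7  s[7:],s[3:]  2  'ab'
   8  s[3:],s[12:]  0  ''
   9  s[12:],s[10:]  2  'ba'
  10  s[10:],s[8:]  4  'baba'
  11  s[8:],s[6:]  6  'bababa'
  12  s[6:],s[5:]  1  'b'
  13  s[5:],s[4:]  2  'bb'

n(n+1)/2 = 14·15/2 = 105
Σ LCP = 0 + 1 + 3 + 2 + 1 + 3 + 5 + 2 + 0 + 2 + 4 + 6 + 1 + 2 = 32
distinct = 105 − 32 = 73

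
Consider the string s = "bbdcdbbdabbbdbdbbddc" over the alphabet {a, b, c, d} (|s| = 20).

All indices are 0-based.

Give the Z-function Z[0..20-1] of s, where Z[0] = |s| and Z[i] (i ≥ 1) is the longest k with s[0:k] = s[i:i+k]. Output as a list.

[20, 1, 0, 0, 0, 3, 1, 0, 0, 2, 3, 1, 0, 1, 0, 3, 1, 0, 0, 0]

Z[0]=20
i=1: i≥r, start 0; Z[1]=1 scan→box=[1,2)
i=2: i≥r, start 0; Z[2]=0
i=3: i≥r, start 0; Z[3]=0
i=4: i≥r, start 0; Z[4]=0
i=5: i≥r, start 0; Z[5]=3 scan→box=[5,8)
i=6: min(r-i=2, Z[1]=1)=1; Z[6]=1
i=7: min(r-i=1, Z[2]=0)=0; Z[7]=0
i=8: i≥r, start 0; Z[8]=0
i=9: i≥r, start 0; Z[9]=2 scan→box=[9,11)
i=10: min(r-i=1, Z[1]=1)=1; Z[10]=3 scan→box=[10,13)
i=11: min(r-i=2, Z[1]=1)=1; Z[11]=1
i=12: min(r-i=1, Z[2]=0)=0; Z[12]=0
i=13: i≥r, start 0; Z[13]=1 scan→box=[13,14)
i=14: i≥r, start 0; Z[14]=0
i=15: i≥r, start 0; Z[15]=3 scan→box=[15,18)
i=16: min(r-i=2, Z[1]=1)=1; Z[16]=1
i=17: min(r-i=1, Z[2]=0)=0; Z[17]=0
i=18: i≥r, start 0; Z[18]=0
i=19: i≥r, start 0; Z[19]=0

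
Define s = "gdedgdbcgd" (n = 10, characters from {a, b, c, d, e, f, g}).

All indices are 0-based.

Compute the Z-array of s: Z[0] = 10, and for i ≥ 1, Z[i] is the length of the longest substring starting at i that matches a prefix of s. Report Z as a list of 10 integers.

Z[0]=10
i=1: fresh scan; Z[1]=0
i=2: fresh scan; Z[2]=0
i=3: fresh scan; Z[3]=0
i=4: fresh scan; Z[4]=2 grow→box=[4,6)
i=5: min(r-i=1, Z[1]=0)=0; Z[5]=0
i=6: fresh scan; Z[6]=0
i=7: fresh scan; Z[7]=0
i=8: fresh scan; Z[8]=2 grow→box=[8,10)
i=9: min(r-i=1, Z[1]=0)=0; Z[9]=0

[10, 0, 0, 0, 2, 0, 0, 0, 2, 0]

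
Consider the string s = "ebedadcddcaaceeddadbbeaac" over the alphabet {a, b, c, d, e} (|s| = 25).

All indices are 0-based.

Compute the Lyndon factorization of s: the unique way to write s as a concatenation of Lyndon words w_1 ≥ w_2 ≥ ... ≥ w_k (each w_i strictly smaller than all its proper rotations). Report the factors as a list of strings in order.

["e", "bed", "adcddc", "aaceeddadbbe", "aac"]

emit factor 1: 'e' (i=0, period=1)
emit factor 2: 'bed' (i=1, period=3)
emit factor 3: 'adcddc' (i=4, period=6)
emit factor 4: 'aaceeddadbbe' (i=10, period=12)
emit factor 5: 'aac' (i=22, period=3)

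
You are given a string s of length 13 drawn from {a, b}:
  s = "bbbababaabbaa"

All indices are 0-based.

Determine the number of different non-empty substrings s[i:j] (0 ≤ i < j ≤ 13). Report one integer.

rank | idx | suffix
   0 |  12 | a
   1 |  11 | aa
   2 |   7 | aabbaa
   3 |   5 | abaabbaa
   4 |   3 | ababaabbaa
   5 |   8 | abbaa
   6 |  10 | baa
   7 |   6 | baabbaa
   8 |   4 | babaabbaa
   9 |   2 | bababaabbaa
  10 |   9 | bbaa
  11 |   1 | bbababaabbaa
  12 |   0 | bbbababaabbaa

SA = [12, 11, 7, 5, 3, 8, 10, 6, 4, 2, 9, 1, 0]
i: (SA[i-1],SA[i]) lcp shared
  1: (12,11) 1 'a'
  2: (11,7) 2 'aa'
  3: (7,5) 1 'a'
  4: (5,3) 3 'aba'
  5: (3,8) 2 'ab'
  6: (8,10) 0 ''
  7: (10,6) 3 'baa'
  8: (6,4) 2 'ba'
  9: (4,2) 4 'baba'
  10: (2,9) 1 'b'
  11: (9,1) 3 'bba'
  12: (1,0) 2 'bb'

n(n+1)/2 = 13·14/2 = 91
Σ LCP = 0 + 1 + 2 + 1 + 3 + 2 + 0 + 3 + 2 + 4 + 1 + 3 + 2 = 24
distinct = 91 − 24 = 67

67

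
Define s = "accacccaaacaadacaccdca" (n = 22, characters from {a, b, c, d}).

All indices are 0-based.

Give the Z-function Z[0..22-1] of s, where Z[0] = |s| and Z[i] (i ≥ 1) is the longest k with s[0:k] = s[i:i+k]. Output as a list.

Z[0]=22
i=1: outside box; Z[1]=0
i=2: outside box; Z[2]=0
i=3: outside box; Z[3]=3 grow→box=[3,6)
i=4: min(r-i=2, Z[1]=0)=0; Z[4]=0
i=5: min(r-i=1, Z[2]=0)=0; Z[5]=0
i=6: outside box; Z[6]=0
i=7: outside box; Z[7]=1 grow→box=[7,8)
i=8: outside box; Z[8]=1 grow→box=[8,9)
i=9: outside box; Z[9]=2 grow→box=[9,11)
i=10: min(r-i=1, Z[1]=0)=0; Z[10]=0
i=11: outside box; Z[11]=1 grow→box=[11,12)
i=12: outside box; Z[12]=1 grow→box=[12,13)
i=13: outside box; Z[13]=0
i=14: outside box; Z[14]=2 grow→box=[14,16)
i=15: min(r-i=1, Z[1]=0)=0; Z[15]=0
i=16: outside box; Z[16]=3 grow→box=[16,19)
i=17: min(r-i=2, Z[1]=0)=0; Z[17]=0
i=18: min(r-i=1, Z[2]=0)=0; Z[18]=0
i=19: outside box; Z[19]=0
i=20: outside box; Z[20]=0
i=21: outside box; Z[21]=1 grow→box=[21,22)

[22, 0, 0, 3, 0, 0, 0, 1, 1, 2, 0, 1, 1, 0, 2, 0, 3, 0, 0, 0, 0, 1]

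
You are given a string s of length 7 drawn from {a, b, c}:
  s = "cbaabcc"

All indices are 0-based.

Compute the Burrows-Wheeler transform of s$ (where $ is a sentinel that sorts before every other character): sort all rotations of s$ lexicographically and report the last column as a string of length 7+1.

rank  rotation  last
    0  $cbaabcc  c
    1  aabcc$cb  b
    2  abcc$cba  a
    3  baabcc$c  c
    4  bcc$cbaa  a
    5  c$cbaabc  c
    6  cbaabcc$  $
    7  cc$cbaab  b

cbacac$b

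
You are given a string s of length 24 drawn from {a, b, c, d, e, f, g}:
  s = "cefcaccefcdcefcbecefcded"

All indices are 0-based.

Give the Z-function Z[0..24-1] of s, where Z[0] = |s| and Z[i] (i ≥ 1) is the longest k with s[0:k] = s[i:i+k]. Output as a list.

[24, 0, 0, 1, 0, 1, 4, 0, 0, 1, 0, 4, 0, 0, 1, 0, 0, 4, 0, 0, 1, 0, 0, 0]

Z[0]=24
i=1: i≥r, start 0; Z[1]=0
i=2: i≥r, start 0; Z[2]=0
i=3: i≥r, start 0; Z[3]=1 grow→box=[3,4)
i=4: i≥r, start 0; Z[4]=0
i=5: i≥r, start 0; Z[5]=1 grow→box=[5,6)
i=6: i≥r, start 0; Z[6]=4 grow→box=[6,10)
i=7: min(r-i=3, Z[1]=0)=0; Z[7]=0
i=8: min(r-i=2, Z[2]=0)=0; Z[8]=0
i=9: min(r-i=1, Z[3]=1)=1; Z[9]=1
i=10: i≥r, start 0; Z[10]=0
i=11: i≥r, start 0; Z[11]=4 grow→box=[11,15)
i=12: min(r-i=3, Z[1]=0)=0; Z[12]=0
i=13: min(r-i=2, Z[2]=0)=0; Z[13]=0
i=14: min(r-i=1, Z[3]=1)=1; Z[14]=1
i=15: i≥r, start 0; Z[15]=0
i=16: i≥r, start 0; Z[16]=0
i=17: i≥r, start 0; Z[17]=4 grow→box=[17,21)
i=18: min(r-i=3, Z[1]=0)=0; Z[18]=0
i=19: min(r-i=2, Z[2]=0)=0; Z[19]=0
i=20: min(r-i=1, Z[3]=1)=1; Z[20]=1
i=21: i≥r, start 0; Z[21]=0
i=22: i≥r, start 0; Z[22]=0
i=23: i≥r, start 0; Z[23]=0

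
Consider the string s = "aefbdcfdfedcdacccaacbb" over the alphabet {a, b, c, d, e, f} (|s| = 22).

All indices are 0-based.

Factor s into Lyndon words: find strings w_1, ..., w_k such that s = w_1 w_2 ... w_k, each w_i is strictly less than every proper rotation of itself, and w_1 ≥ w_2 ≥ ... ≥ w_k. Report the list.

emit factor 1: 'aefbdcfdfedcd' (i=0, period=13)
emit factor 2: 'accc' (i=13, period=4)
emit factor 3: 'aacbb' (i=17, period=5)

["aefbdcfdfedcd", "accc", "aacbb"]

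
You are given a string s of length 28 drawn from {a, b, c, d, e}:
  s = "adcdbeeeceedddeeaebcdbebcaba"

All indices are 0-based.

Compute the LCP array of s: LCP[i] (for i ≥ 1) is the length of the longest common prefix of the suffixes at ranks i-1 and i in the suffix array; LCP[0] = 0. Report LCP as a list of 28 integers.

[0, 1, 1, 1, 0, 1, 2, 1, 2, 0, 1, 4, 1, 0, 3, 1, 1, 2, 1, 0, 1, 3, 1, 1, 1, 2, 2, 2]

rank | idx | suffix
   0 |  27 | a
   1 |  25 | aba
   2 |   0 | adcdbeeeceedddeeaebcdbebcaba
   3 |  16 | aebcdbebcaba
   4 |  26 | ba
   5 |  23 | bcaba
   6 |  18 | bcdbebcaba
   7 |  21 | bebcaba
   8 |   4 | beeeceedddeeaebcdbebcaba
   9 |  24 | caba
  10 |  19 | cdbebcaba
  11 |   2 | cdbeeeceedddeeaebcdbebcaba
  12 |   8 | ceedddeeaebcdbebcaba
  13 |  20 | dbebcaba
  14 |   3 | dbeeeceedddeeaebcdbebcaba
  15 |   1 | dcdbeeeceedddeeaebcdbebcaba
  16 |  11 | dddeeaebcdbebcaba
  17 |  12 | ddeeaebcdbebcaba
  18 |  13 | deeaebcdbebcaba
  19 |  15 | eaebcdbebcaba
  20 |  22 | ebcaba
  21 |  17 | ebcdbebcaba
  22 |   7 | eceedddeeaebcdbebcaba
  23 |  10 | edddeeaebcdbebcaba
  24 |  14 | eeaebcdbebcaba
  25 |   6 | eeceedddeeaebcdbebcaba
  26 |   9 | eedddeeaebcdbebcaba
  27 |   5 | eeeceedddeeaebcdbebcaba

SA = [27, 25, 0, 16, 26, 23, 18, 21, 4, 24, 19, 2, 8, 20, 3, 1, 11, 12, 13, 15, 22, 17, 7, 10, 14, 6, 9, 5]
rank  pair      lcp
   1  s[27:],s[25:]  1  'a'
   2  s[25:],s[0:]  1  'a'
   3  s[0:],s[16:]  1  'a'
   4  s[16:],s[26:]  0  ''
   5  s[26:],s[23:]  1  'b'
   6  s[23:],s[18:]  2  'bc'
   7  s[18:],s[21:]  1  'b'
   8  s[21:],s[4:]  2  'be'
   9  s[4:],s[24:]  0  ''
  10  s[24:],s[19:]  1  'c'
  11  s[19:],s[2:]  4  'cdbe'
  12  s[2:],s[8:]  1  'c'
  13  s[8:],s[20:]  0  ''
  14  s[20:],s[3:]  3  'dbe'
  15  s[3:],s[1:]  1  'd'
  16  s[1:],s[11:]  1  'd'
  17  s[11:],s[12:]  2  'dd'
  18  s[12:],s[13:]  1  'd'
  19  s[13:],s[15:]  0  ''
  20  s[15:],s[22:]  1  'e'
  21  s[22:],s[17:]  3  'ebc'
  22  s[17:],s[7:]  1  'e'
  23  s[7:],s[10:]  1  'e'
  24  s[10:],s[14:]  1  'e'
  25  s[14:],s[6:]  2  'ee'
  26  s[6:],s[9:]  2  'ee'
  27  s[9:],s[5:]  2  'ee'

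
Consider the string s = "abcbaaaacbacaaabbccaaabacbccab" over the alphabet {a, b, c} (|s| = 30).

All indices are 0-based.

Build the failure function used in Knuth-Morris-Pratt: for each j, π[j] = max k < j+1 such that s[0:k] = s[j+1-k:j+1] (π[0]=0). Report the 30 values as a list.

π[0] = 0
j=1 s[j]='b': π[1]=0 (border '')
j=2 s[j]='c': π[2]=0 (border '')
j=3 s[j]='b': π[3]=0 (border '')
j=4 s[j]='a': π[4]=1 (border 'a')
j=5 s[j]='a': k: 1→0; π[5]=1 (border 'a')
j=6 s[j]='a': k: 1→0; π[6]=1 (border 'a')
j=7 s[j]='a': k: 1→0; π[7]=1 (border 'a')
j=8 s[j]='c': k: 1→0; π[8]=0 (border '')
j=9 s[j]='b': π[9]=0 (border '')
j=10 s[j]='a': π[10]=1 (border 'a')
j=11 s[j]='c': k: 1→0; π[11]=0 (border '')
j=12 s[j]='a': π[12]=1 (border 'a')
j=13 s[j]='a': k: 1→0; π[13]=1 (border 'a')
j=14 s[j]='a': k: 1→0; π[14]=1 (border 'a')
j=15 s[j]='b': π[15]=2 (border 'ab')
j=16 s[j]='b': k: 2→0; π[16]=0 (border '')
j=17 s[j]='c': π[17]=0 (border '')
j=18 s[j]='c': π[18]=0 (border '')
j=19 s[j]='a': π[19]=1 (border 'a')
j=20 s[j]='a': k: 1→0; π[20]=1 (border 'a')
j=21 s[j]='a': k: 1→0; π[21]=1 (border 'a')
j=22 s[j]='b': π[22]=2 (border 'ab')
j=23 s[j]='a': k: 2→0; π[23]=1 (border 'a')
j=24 s[j]='c': k: 1→0; π[24]=0 (border '')
j=25 s[j]='b': π[25]=0 (border '')
j=26 s[j]='c': π[26]=0 (border '')
j=27 s[j]='c': π[27]=0 (border '')
j=28 s[j]='a': π[28]=1 (border 'a')
j=29 s[j]='b': π[29]=2 (border 'ab')

[0, 0, 0, 0, 1, 1, 1, 1, 0, 0, 1, 0, 1, 1, 1, 2, 0, 0, 0, 1, 1, 1, 2, 1, 0, 0, 0, 0, 1, 2]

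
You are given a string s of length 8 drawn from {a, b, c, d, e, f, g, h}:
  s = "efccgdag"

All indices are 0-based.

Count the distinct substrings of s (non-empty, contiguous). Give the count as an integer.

34

sorted suffixes:
  #0 SA[0]=6  'ag'
  #1 SA[1]=2  'ccgdag'
  #2 SA[2]=3  'cgdag'
  #3 SA[3]=5  'dag'
  #4 SA[4]=0  'efccgdag'
  #5 SA[5]=1  'fccgdag'
  #6 SA[6]=7  'g'
  #7 SA[7]=4  'gdag'

SA = [6, 2, 3, 5, 0, 1, 7, 4]
rank  pair      lcp
   1  s[6:],s[2:]  0  ''
   2  s[2:],s[3:]  1  'c'
   3  s[3:],s[5:]  0  ''
   4  s[5:],s[0:]  0  ''
   5  s[0:],s[1:]  0  ''
   6  s[1:],s[7:]  0  ''
   7  s[7:],s[4:]  1  'g'

n(n+1)/2 = 8·9/2 = 36
Σ LCP = 0 + 0 + 1 + 0 + 0 + 0 + 0 + 1 = 2
distinct = 36 − 2 = 34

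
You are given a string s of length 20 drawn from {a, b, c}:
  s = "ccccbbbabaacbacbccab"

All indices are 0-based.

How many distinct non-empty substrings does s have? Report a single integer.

181

rank→(start, suffix):
  0 → (9, 'aacbacbccab')
  1 → (18, 'ab')
  2 → (7, 'abaacbacbccab')
  3 → (10, 'acbacbccab')
  4 → (13, 'acbccab')
  5 → (19, 'b')
  6 → (8, 'baacbacbccab')
  7 → (6, 'babaacbacbccab')
  8 → (12, 'bacbccab')
  9 → (5, 'bbabaacbacbccab')
  10 → (4, 'bbbabaacbacbccab')
  11 → (15, 'bccab')
  12 → (17, 'cab')
  13 → (11, 'cbacbccab')
  14 → (3, 'cbbbabaacbacbccab')
  15 → (14, 'cbccab')
  16 → (16, 'ccab')
  17 → (2, 'ccbbbabaacbacbccab')
  18 → (1, 'cccbbbabaacbacbccab')
  19 → (0, 'ccccbbbabaacbacbccab')

SA = [9, 18, 7, 10, 13, 19, 8, 6, 12, 5, 4, 15, 17, 11, 3, 14, 16, 2, 1, 0]
rank  pair      lcp
   1  s[9:],s[18:]  1  'a'
   2  s[18:],s[7:]  2  'ab'
   3  s[7:],s[10:]  1  'a'
   4  s[10:],s[13:]  3  'acb'
   5  s[13:],s[19:]  0  ''
   6  s[19:],s[8:]  1  'b'
   7  s[8:],s[6:]  2  'ba'
   8  s[6:],s[12:]  2  'ba'
   9  s[12:],s[5:]  1  'b'
  10  s[5:],s[4:]  2  'bb'
  11  s[4:],s[15:]  1  'b'
  12  s[15:],s[17:]  0  ''
  13  s[17:],s[11:]  1  'c'
  14  s[11:],s[3:]  2  'cb'
  15  s[3:],s[14:]  2  'cb'
  16  s[14:],s[16:]  1  'c'
  17  s[16:],s[2:]  2  'cc'
  18  s[2:],s[1:]  2  'cc'
  19  s[1:],s[0:]  3  'ccc'

n(n+1)/2 = 20·21/2 = 210
Σ LCP = 0 + 1 + 2 + 1 + 3 + 0 + 1 + 2 + 2 + 1 + 2 + 1 + 0 + 1 + 2 + 2 + 1 + 2 + 2 + 3 = 29
distinct = 210 − 29 = 181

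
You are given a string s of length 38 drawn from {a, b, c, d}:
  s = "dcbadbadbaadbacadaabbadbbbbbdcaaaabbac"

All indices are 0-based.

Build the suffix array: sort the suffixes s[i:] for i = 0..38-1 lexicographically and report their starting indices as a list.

rank | idx | suffix
   0 |  30 | aaaabbac
   1 |  31 | aaabbac
   2 |  32 | aabbac
   3 |  17 | aabbadbbbbbdcaaaabbac
   4 |   9 | aadbacadaabbadbbbbbdcaaaabbac
   5 |  33 | abbac
   6 |  18 | abbadbbbbbdcaaaabbac
   7 |  36 | ac
   8 |  13 | acadaabbadbbbbbdcaaaabbac
   9 |  15 | adaabbadbbbbbdcaaaabbac
  10 |   6 | adbaadbacadaabbadbbbbbdcaaaabbac
  11 |  10 | adbacadaabbadbbbbbdcaaaabbac
  12 |   3 | adbadbaadbacadaabbadbbbbbdcaaaabbac
  13 |  21 | adbbbbbdcaaaabbac
  14 |   8 | baadbacadaabbadbbbbbdcaaaabbac
  15 |  35 | bac
  16 |  12 | bacadaabbadbbbbbdcaaaabbac
  17 |   5 | badbaadbacadaabbadbbbbbdcaaaabbac
  18 |   2 | badbadbaadbacadaabbadbbbbbdcaaaabbac
  19 |  20 | badbbbbbdcaaaabbac
  20 |  34 | bbac
  21 |  19 | bbadbbbbbdcaaaabbac
  22 |  23 | bbbbbdcaaaabbac
  23 |  24 | bbbbdcaaaabbac
  24 |  25 | bbbdcaaaabbac
  25 |  26 | bbdcaaaabbac
  26 |  27 | bdcaaaabbac
  27 |  37 | c
  28 |  29 | caaaabbac
  29 |  14 | cadaabbadbbbbbdcaaaabbac
  30 |   1 | cbadbadbaadbacadaabbadbbbbbdcaaaabbac
  31 |  16 | daabbadbbbbbdcaaaabbac
  32 |   7 | dbaadbacadaabbadbbbbbdcaaaabbac
  33 |  11 | dbacadaabbadbbbbbdcaaaabbac
  34 |   4 | dbadbaadbacadaabbadbbbbbdcaaaabbac
  35 |  22 | dbbbbbdcaaaabbac
  36 |  28 | dcaaaabbac
  37 |   0 | dcbadbadbaadbacadaabbadbbbbbdcaaaabbac

[30, 31, 32, 17, 9, 33, 18, 36, 13, 15, 6, 10, 3, 21, 8, 35, 12, 5, 2, 20, 34, 19, 23, 24, 25, 26, 27, 37, 29, 14, 1, 16, 7, 11, 4, 22, 28, 0]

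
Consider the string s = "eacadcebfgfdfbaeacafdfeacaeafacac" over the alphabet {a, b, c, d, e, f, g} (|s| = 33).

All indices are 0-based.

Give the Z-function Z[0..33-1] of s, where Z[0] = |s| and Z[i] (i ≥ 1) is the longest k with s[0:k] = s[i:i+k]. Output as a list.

Z[0]=33
i=1: i≥r, start 0; Z[1]=0
i=2: i≥r, start 0; Z[2]=0
i=3: i≥r, start 0; Z[3]=0
i=4: i≥r, start 0; Z[4]=0
i=5: i≥r, start 0; Z[5]=0
i=6: i≥r, start 0; Z[6]=1 grow→box=[6,7)
i=7: i≥r, start 0; Z[7]=0
i=8: i≥r, start 0; Z[8]=0
i=9: i≥r, start 0; Z[9]=0
i=10: i≥r, start 0; Z[10]=0
i=11: i≥r, start 0; Z[11]=0
i=12: i≥r, start 0; Z[12]=0
i=13: i≥r, start 0; Z[13]=0
i=14: i≥r, start 0; Z[14]=0
i=15: i≥r, start 0; Z[15]=4 grow→box=[15,19)
i=16: min(r-i=3, Z[1]=0)=0; Z[16]=0
i=17: min(r-i=2, Z[2]=0)=0; Z[17]=0
i=18: min(r-i=1, Z[3]=0)=0; Z[18]=0
i=19: i≥r, start 0; Z[19]=0
i=20: i≥r, start 0; Z[20]=0
i=21: i≥r, start 0; Z[21]=0
i=22: i≥r, start 0; Z[22]=4 grow→box=[22,26)
i=23: min(r-i=3, Z[1]=0)=0; Z[23]=0
i=24: min(r-i=2, Z[2]=0)=0; Z[24]=0
i=25: min(r-i=1, Z[3]=0)=0; Z[25]=0
i=26: i≥r, start 0; Z[26]=2 grow→box=[26,28)
i=27: min(r-i=1, Z[1]=0)=0; Z[27]=0
i=28: i≥r, start 0; Z[28]=0
i=29: i≥r, start 0; Z[29]=0
i=30: i≥r, start 0; Z[30]=0
i=31: i≥r, start 0; Z[31]=0
i=32: i≥r, start 0; Z[32]=0

[33, 0, 0, 0, 0, 0, 1, 0, 0, 0, 0, 0, 0, 0, 0, 4, 0, 0, 0, 0, 0, 0, 4, 0, 0, 0, 2, 0, 0, 0, 0, 0, 0]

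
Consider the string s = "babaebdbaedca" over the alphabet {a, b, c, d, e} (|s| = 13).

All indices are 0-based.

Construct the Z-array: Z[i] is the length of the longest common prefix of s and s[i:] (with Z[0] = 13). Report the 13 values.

[13, 0, 2, 0, 0, 1, 0, 2, 0, 0, 0, 0, 0]

Z[0]=13
i=1: fresh scan; Z[1]=0
i=2: fresh scan; Z[2]=2 extend→box=[2,4)
i=3: min(r-i=1, Z[1]=0)=0; Z[3]=0
i=4: fresh scan; Z[4]=0
i=5: fresh scan; Z[5]=1 extend→box=[5,6)
i=6: fresh scan; Z[6]=0
i=7: fresh scan; Z[7]=2 extend→box=[7,9)
i=8: min(r-i=1, Z[1]=0)=0; Z[8]=0
i=9: fresh scan; Z[9]=0
i=10: fresh scan; Z[10]=0
i=11: fresh scan; Z[11]=0
i=12: fresh scan; Z[12]=0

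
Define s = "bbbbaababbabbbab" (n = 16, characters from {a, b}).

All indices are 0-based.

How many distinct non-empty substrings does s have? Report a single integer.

rank | idx | suffix
   0 |   4 | aababbabbbab
   1 |  14 | ab
   2 |   5 | ababbabbbab
   3 |   7 | abbabbbab
   4 |  10 | abbbab
   5 |  15 | b
   6 |   3 | baababbabbbab
   7 |  13 | bab
   8 |   6 | babbabbbab
   9 |   9 | babbbab
  10 |   2 | bbaababbabbbab
  11 |  12 | bbab
  12 |   8 | bbabbbab
  13 |   1 | bbbaababbabbbab
  14 |  11 | bbbab
  15 |   0 | bbbbaababbabbbab

SA = [4, 14, 5, 7, 10, 15, 3, 13, 6, 9, 2, 12, 8, 1, 11, 0]
i: (SA[i-1],SA[i]) lcp shared
  1: (4,14) 1 'a'
  2: (14,5) 2 'ab'
  3: (5,7) 2 'ab'
  4: (7,10) 3 'abb'
  5: (10,15) 0 ''
  6: (15,3) 1 'b'
  7: (3,13) 2 'ba'
  8: (13,6) 3 'bab'
  9: (6,9) 4 'babb'
  10: (9,2) 1 'b'
  11: (2,12) 3 'bba'
  12: (12,8) 4 'bbab'
  13: (8,1) 2 'bb'
  14: (1,11) 4 'bbba'
  15: (11,0) 3 'bbb'

n(n+1)/2 = 16·17/2 = 136
Σ LCP = 0 + 1 + 2 + 2 + 3 + 0 + 1 + 2 + 3 + 4 + 1 + 3 + 4 + 2 + 4 + 3 = 35
distinct = 136 − 35 = 101

101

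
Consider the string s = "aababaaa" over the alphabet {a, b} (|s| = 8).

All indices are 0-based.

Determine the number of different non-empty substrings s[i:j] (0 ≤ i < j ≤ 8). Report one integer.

25

rank→(start, suffix):
  0 → (7, 'a')
  1 → (6, 'aa')
  2 → (5, 'aaa')
  3 → (0, 'aababaaa')
  4 → (3, 'abaaa')
  5 → (1, 'ababaaa')
  6 → (4, 'baaa')
  7 → (2, 'babaaa')

SA = [7, 6, 5, 0, 3, 1, 4, 2]
rank  pair      lcp
   1  s[7:],s[6:]  1  'a'
   2  s[6:],s[5:]  2  'aa'
   3  s[5:],s[0:]  2  'aa'
   4  s[0:],s[3:]  1  'a'
   5  s[3:],s[1:]  3  'aba'
   6  s[1:],s[4:]  0  ''
   7  s[4:],s[2:]  2  'ba'

n(n+1)/2 = 8·9/2 = 36
Σ LCP = 0 + 1 + 2 + 2 + 1 + 3 + 0 + 2 = 11
distinct = 36 − 11 = 25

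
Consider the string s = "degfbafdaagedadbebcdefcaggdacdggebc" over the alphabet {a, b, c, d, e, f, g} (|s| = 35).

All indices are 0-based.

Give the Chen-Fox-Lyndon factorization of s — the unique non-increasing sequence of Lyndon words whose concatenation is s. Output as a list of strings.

["degf", "b", "afd", "aagedadbebcdefcaggdacdggebc"]

emit factor 1: 'degf' (i=0, period=4)
emit factor 2: 'b' (i=4, period=1)
emit factor 3: 'afd' (i=5, period=3)
emit factor 4: 'aagedadbebcdefcaggdacdggebc' (i=8, period=27)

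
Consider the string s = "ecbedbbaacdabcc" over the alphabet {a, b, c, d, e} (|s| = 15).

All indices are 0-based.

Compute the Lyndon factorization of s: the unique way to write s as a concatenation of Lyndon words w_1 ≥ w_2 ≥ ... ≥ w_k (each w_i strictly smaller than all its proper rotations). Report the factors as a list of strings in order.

emit factor 1: 'e' (i=0, period=1)
emit factor 2: 'c' (i=1, period=1)
emit factor 3: 'bed' (i=2, period=3)
emit factor 4: 'b' (i=5, period=1)
emit factor 5: 'b' (i=6, period=1)
emit factor 6: 'aacdabcc' (i=7, period=8)

["e", "c", "bed", "b", "b", "aacdabcc"]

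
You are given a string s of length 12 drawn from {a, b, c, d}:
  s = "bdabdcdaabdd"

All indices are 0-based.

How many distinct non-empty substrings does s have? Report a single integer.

65

rank→(start, suffix):
  0 → (7, 'aabdd')
  1 → (2, 'abdcdaabdd')
  2 → (8, 'abdd')
  3 → (0, 'bdabdcdaabdd')
  4 → (3, 'bdcdaabdd')
  5 → (9, 'bdd')
  6 → (5, 'cdaabdd')
  7 → (11, 'd')
  8 → (6, 'daabdd')
  9 → (1, 'dabdcdaabdd')
  10 → (4, 'dcdaabdd')
  11 → (10, 'dd')

SA = [7, 2, 8, 0, 3, 9, 5, 11, 6, 1, 4, 10]
[i] adj suffixes → lcp
  [1] 7/2 → 1 ('a')
  [2] 2/8 → 3 ('abd')
  [3] 8/0 → 0 ('')
  [4] 0/3 → 2 ('bd')
  [5] 3/9 → 2 ('bd')
  [6] 9/5 → 0 ('')
  [7] 5/11 → 0 ('')
  [8] 11/6 → 1 ('d')
  [9] 6/1 → 2 ('da')
  [10] 1/4 → 1 ('d')
  [11] 4/10 → 1 ('d')

n(n+1)/2 = 12·13/2 = 78
Σ LCP = 0 + 1 + 3 + 0 + 2 + 2 + 0 + 0 + 1 + 2 + 1 + 1 = 13
distinct = 78 − 13 = 65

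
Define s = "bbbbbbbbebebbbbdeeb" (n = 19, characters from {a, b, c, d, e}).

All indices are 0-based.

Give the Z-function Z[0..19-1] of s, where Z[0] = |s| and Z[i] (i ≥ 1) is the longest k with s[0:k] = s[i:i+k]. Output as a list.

[19, 7, 6, 5, 4, 3, 2, 1, 0, 1, 0, 4, 3, 2, 1, 0, 0, 0, 1]

Z[0]=19
i=1: fresh scan; Z[1]=7 scan→box=[1,8)
i=2: min(r-i=6, Z[1]=7)=6; Z[2]=6
i=3: min(r-i=5, Z[2]=6)=5; Z[3]=5
i=4: min(r-i=4, Z[3]=5)=4; Z[4]=4
i=5: min(r-i=3, Z[4]=4)=3; Z[5]=3
i=6: min(r-i=2, Z[5]=3)=2; Z[6]=2
i=7: min(r-i=1, Z[6]=2)=1; Z[7]=1
i=8: fresh scan; Z[8]=0
i=9: fresh scan; Z[9]=1 scan→box=[9,10)
i=10: fresh scan; Z[10]=0
i=11: fresh scan; Z[11]=4 scan→box=[11,15)
i=12: min(r-i=3, Z[1]=7)=3; Z[12]=3
i=13: min(r-i=2, Z[2]=6)=2; Z[13]=2
i=14: min(r-i=1, Z[3]=5)=1; Z[14]=1
i=15: fresh scan; Z[15]=0
i=16: fresh scan; Z[16]=0
i=17: fresh scan; Z[17]=0
i=18: fresh scan; Z[18]=1 scan→box=[18,19)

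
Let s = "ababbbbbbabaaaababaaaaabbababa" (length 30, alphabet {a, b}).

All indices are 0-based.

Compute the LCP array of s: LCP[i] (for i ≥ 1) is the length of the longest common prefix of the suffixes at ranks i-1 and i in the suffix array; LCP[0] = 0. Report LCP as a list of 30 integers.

sorted suffixes:
  #0 SA[0]=29  'a'
  #1 SA[1]=18  'aaaaabbababa'
  #2 SA[2]=11  'aaaababaaaaabbababa'
  #3 SA[3]=19  'aaaabbababa'
  #4 SA[4]=12  'aaababaaaaabbababa'
  #5 SA[5]=20  'aaabbababa'
  #6 SA[6]=13  'aababaaaaabbababa'
  #7 SA[7]=21  'aabbababa'
  #8 SA[8]=27  'aba'
  #9 SA[9]=16  'abaaaaabbababa'
  #10 SA[10]=9  'abaaaababaaaaabbababa'
  #11 SA[11]=25  'ababa'
  #12 SA[12]=14  'ababaaaaabbababa'
  #13 SA[13]=0  'ababbbbbbabaaaababaaaaabbababa'
  #14 SA[14]=22  'abbababa'
  #15 SA[15]=2  'abbbbbbabaaaababaaaaabbababa'
  #16 SA[16]=28  'ba'
  #17 SA[17]=17  'baaaaabbababa'
  #18 SA[18]=10  'baaaababaaaaabbababa'
  #19 SA[19]=26  'baba'
  #20 SA[20]=15  'babaaaaabbababa'
  #21 SA[21]=8  'babaaaababaaaaabbababa'
  #22 SA[22]=24  'bababa'
  #23 SA[23]=1  'babbbbbbabaaaababaaaaabbababa'
  #24 SA[24]=7  'bbabaaaababaaaaabbababa'
  #25 SA[25]=23  'bbababa'
  #26 SA[26]=6  'bbbabaaaababaaaaabbababa'
  #27 SA[27]=5  'bbbbabaaaababaaaaabbababa'
  #28 SA[28]=4  'bbbbbabaaaababaaaaabbababa'
  #29 SA[29]=3  'bbbbbbabaaaababaaaaabbababa'

SA = [29, 18, 11, 19, 12, 20, 13, 21, 27, 16, 9, 25, 14, 0, 22, 2, 28, 17, 10, 26, 15, 8, 24, 1, 7, 23, 6, 5, 4, 3]
i: (SA[i-1],SA[i]) lcp shared
  1: (29,18) 1 'a'
  2: (18,11) 4 'aaaa'
  3: (11,19) 5 'aaaab'
  4: (19,12) 3 'aaa'
  5: (12,20) 4 'aaab'
  6: (20,13) 2 'aa'
  7: (13,21) 3 'aab'
  8: (21,27) 1 'a'
  9: (27,16) 3 'aba'
  10: (16,9) 6 'abaaaa'
  11: (9,25) 3 'aba'
  12: (25,14) 5 'ababa'
  13: (14,0) 4 'abab'
  14: (0,22) 2 'ab'
  15: (22,2) 3 'abb'
  16: (2,28) 0 ''
  17: (28,17) 2 'ba'
  18: (17,10) 5 'baaaa'
  19: (10,26) 2 'ba'
  20: (26,15) 4 'baba'
  21: (15,8) 7 'babaaaa'
  22: (8,24) 4 'baba'
  23: (24,1) 3 'bab'
  24: (1,7) 1 'b'
  25: (7,23) 5 'bbaba'
  26: (23,6) 2 'bb'
  27: (6,5) 3 'bbb'
  28: (5,4) 4 'bbbb'
  29: (4,3) 5 'bbbbb'

[0, 1, 4, 5, 3, 4, 2, 3, 1, 3, 6, 3, 5, 4, 2, 3, 0, 2, 5, 2, 4, 7, 4, 3, 1, 5, 2, 3, 4, 5]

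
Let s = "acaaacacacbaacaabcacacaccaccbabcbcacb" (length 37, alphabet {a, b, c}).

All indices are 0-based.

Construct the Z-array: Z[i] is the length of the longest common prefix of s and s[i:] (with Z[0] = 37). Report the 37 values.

[37, 0, 1, 1, 3, 0, 3, 0, 2, 0, 0, 1, 4, 0, 1, 1, 0, 0, 3, 0, 3, 0, 2, 0, 0, 2, 0, 0, 0, 1, 0, 0, 0, 0, 2, 0, 0]

Z[0]=37
i=1: outside box; Z[1]=0
i=2: outside box; Z[2]=1 grow→box=[2,3)
i=3: outside box; Z[3]=1 grow→box=[3,4)
i=4: outside box; Z[4]=3 grow→box=[4,7)
i=5: min(r-i=2, Z[1]=0)=0; Z[5]=0
i=6: min(r-i=1, Z[2]=1)=1; Z[6]=3 grow→box=[6,9)
i=7: min(r-i=2, Z[1]=0)=0; Z[7]=0
i=8: min(r-i=1, Z[2]=1)=1; Z[8]=2 grow→box=[8,10)
i=9: min(r-i=1, Z[1]=0)=0; Z[9]=0
i=10: outside box; Z[10]=0
i=11: outside box; Z[11]=1 grow→box=[11,12)
i=12: outside box; Z[12]=4 grow→box=[12,16)
i=13: min(r-i=3, Z[1]=0)=0; Z[13]=0
i=14: min(r-i=2, Z[2]=1)=1; Z[14]=1
i=15: min(r-i=1, Z[3]=1)=1; Z[15]=1
i=16: outside box; Z[16]=0
i=17: outside box; Z[17]=0
i=18: outside box; Z[18]=3 grow→box=[18,21)
i=19: min(r-i=2, Z[1]=0)=0; Z[19]=0
i=20: min(r-i=1, Z[2]=1)=1; Z[20]=3 grow→box=[20,23)
i=21: min(r-i=2, Z[1]=0)=0; Z[21]=0
i=22: min(r-i=1, Z[2]=1)=1; Z[22]=2 grow→box=[22,24)
i=23: min(r-i=1, Z[1]=0)=0; Z[23]=0
i=24: outside box; Z[24]=0
i=25: outside box; Z[25]=2 grow→box=[25,27)
i=26: min(r-i=1, Z[1]=0)=0; Z[26]=0
i=27: outside box; Z[27]=0
i=28: outside box; Z[28]=0
i=29: outside box; Z[29]=1 grow→box=[29,30)
i=30: outside box; Z[30]=0
i=31: outside box; Z[31]=0
i=32: outside box; Z[32]=0
i=33: outside box; Z[33]=0
i=34: outside box; Z[34]=2 grow→box=[34,36)
i=35: min(r-i=1, Z[1]=0)=0; Z[35]=0
i=36: outside box; Z[36]=0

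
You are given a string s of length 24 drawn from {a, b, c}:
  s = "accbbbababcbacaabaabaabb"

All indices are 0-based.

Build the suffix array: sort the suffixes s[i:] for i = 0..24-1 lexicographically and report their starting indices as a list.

[14, 17, 20, 15, 18, 6, 21, 8, 12, 0, 23, 16, 19, 5, 7, 11, 22, 4, 3, 9, 13, 10, 2, 1]

sorted suffixes:
  #0 SA[0]=14  'aabaabaabb'
  #1 SA[1]=17  'aabaabb'
  #2 SA[2]=20  'aabb'
  #3 SA[3]=15  'abaabaabb'
  #4 SA[4]=18  'abaabb'
  #5 SA[5]=6  'ababcbacaabaabaabb'
  #6 SA[6]=21  'abb'
  #7 SA[7]=8  'abcbacaabaabaabb'
  #8 SA[8]=12  'acaabaabaabb'
  #9 SA[9]=0  'accbbbababcbacaabaabaabb'
  #10 SA[10]=23  'b'
  #11 SA[11]=16  'baabaabb'
  #12 SA[12]=19  'baabb'
  #13 SA[13]=5  'bababcbacaabaabaabb'
  #14 SA[14]=7  'babcbacaabaabaabb'
  #15 SA[15]=11  'bacaabaabaabb'
  #16 SA[16]=22  'bb'
  #17 SA[17]=4  'bbababcbacaabaabaabb'
  #18 SA[18]=3  'bbbababcbacaabaabaabb'
  #19 SA[19]=9  'bcbacaabaabaabb'
  #20 SA[20]=13  'caabaabaabb'
  #21 SA[21]=10  'cbacaabaabaabb'
  #22 SA[22]=2  'cbbbababcbacaabaabaabb'
  #23 SA[23]=1  'ccbbbababcbacaabaabaabb'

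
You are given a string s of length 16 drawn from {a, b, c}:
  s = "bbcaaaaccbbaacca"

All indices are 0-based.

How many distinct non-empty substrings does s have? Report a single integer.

rank→(start, suffix):
  0 → (15, 'a')
  1 → (3, 'aaaaccbbaacca')
  2 → (4, 'aaaccbbaacca')
  3 → (11, 'aacca')
  4 → (5, 'aaccbbaacca')
  5 → (12, 'acca')
  6 → (6, 'accbbaacca')
  7 → (10, 'baacca')
  8 → (9, 'bbaacca')
  9 → (0, 'bbcaaaaccbbaacca')
  10 → (1, 'bcaaaaccbbaacca')
  11 → (14, 'ca')
  12 → (2, 'caaaaccbbaacca')
  13 → (8, 'cbbaacca')
  14 → (13, 'cca')
  15 → (7, 'ccbbaacca')

SA = [15, 3, 4, 11, 5, 12, 6, 10, 9, 0, 1, 14, 2, 8, 13, 7]
[i] adj suffixes → lcp
  [1] 15/3 → 1 ('a')
  [2] 3/4 → 3 ('aaa')
  [3] 4/11 → 2 ('aa')
  [4] 11/5 → 4 ('aacc')
  [5] 5/12 → 1 ('a')
  [6] 12/6 → 3 ('acc')
  [7] 6/10 → 0 ('')
  [8] 10/9 → 1 ('b')
  [9] 9/0 → 2 ('bb')
  [10] 0/1 → 1 ('b')
  [11] 1/14 → 0 ('')
  [12] 14/2 → 2 ('ca')
  [13] 2/8 → 1 ('c')
  [14] 8/13 → 1 ('c')
  [15] 13/7 → 2 ('cc')

n(n+1)/2 = 16·17/2 = 136
Σ LCP = 0 + 1 + 3 + 2 + 4 + 1 + 3 + 0 + 1 + 2 + 1 + 0 + 2 + 1 + 1 + 2 = 24
distinct = 136 − 24 = 112

112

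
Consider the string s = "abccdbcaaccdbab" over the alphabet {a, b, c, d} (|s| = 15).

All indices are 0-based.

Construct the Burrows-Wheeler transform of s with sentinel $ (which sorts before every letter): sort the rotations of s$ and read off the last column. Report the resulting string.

rank  rotation          last
    0  $abccdbcaaccdbab  b
    1  aaccdbab$abccdbc  c
    2  ab$abccdbcaaccdb  b
    3  abccdbcaaccdbab$  $
    4  accdbab$abccdbca  a
    5  b$abccdbcaaccdba  a
    6  bab$abccdbcaaccd  d
    7  bcaaccdbab$abccd  d
    8  bccdbcaaccdbab$a  a
    9  caaccdbab$abccdb  b
   10  ccdbab$abccdbcaa  a
   11  ccdbcaaccdbab$ab  b
   12  cdbab$abccdbcaac  c
   13  cdbcaaccdbab$abc  c
   14  dbab$abccdbcaacc  c
   15  dbcaaccdbab$abcc  c

bcb$aaddababcccc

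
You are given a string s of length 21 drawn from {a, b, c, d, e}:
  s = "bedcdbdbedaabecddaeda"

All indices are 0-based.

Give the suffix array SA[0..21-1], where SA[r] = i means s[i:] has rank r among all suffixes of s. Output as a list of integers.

[20, 10, 11, 17, 5, 12, 7, 0, 3, 14, 19, 9, 16, 4, 6, 2, 15, 13, 18, 8, 1]

rank | idx | suffix
   0 |  20 | a
   1 |  10 | aabecddaeda
   2 |  11 | abecddaeda
   3 |  17 | aeda
   4 |   5 | bdbedaabecddaeda
   5 |  12 | becddaeda
   6 |   7 | bedaabecddaeda
   7 |   0 | bedcdbdbedaabecddaeda
   8 |   3 | cdbdbedaabecddaeda
   9 |  14 | cddaeda
  10 |  19 | da
  11 |   9 | daabecddaeda
  12 |  16 | daeda
  13 |   4 | dbdbedaabecddaeda
  14 |   6 | dbedaabecddaeda
  15 |   2 | dcdbdbedaabecddaeda
  16 |  15 | ddaeda
  17 |  13 | ecddaeda
  18 |  18 | eda
  19 |   8 | edaabecddaeda
  20 |   1 | edcdbdbedaabecddaeda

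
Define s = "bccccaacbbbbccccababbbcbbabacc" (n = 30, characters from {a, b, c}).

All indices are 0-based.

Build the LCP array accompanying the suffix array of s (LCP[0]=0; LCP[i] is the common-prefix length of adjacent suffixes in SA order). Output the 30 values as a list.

sorted suffixes:
  #0 SA[0]=5  'aacbbbbccccababbbcbbabacc'
  #1 SA[1]=16  'ababbbcbbabacc'
  #2 SA[2]=25  'abacc'
  #3 SA[3]=18  'abbbcbbabacc'
  #4 SA[4]=6  'acbbbbccccababbbcbbabacc'
  #5 SA[5]=27  'acc'
  #6 SA[6]=24  'babacc'
  #7 SA[7]=17  'babbbcbbabacc'
  #8 SA[8]=26  'bacc'
  #9 SA[9]=23  'bbabacc'
  #10 SA[10]=8  'bbbbccccababbbcbbabacc'
  #11 SA[11]=19  'bbbcbbabacc'
  #12 SA[12]=9  'bbbccccababbbcbbabacc'
  #13 SA[13]=20  'bbcbbabacc'
  #14 SA[14]=10  'bbccccababbbcbbabacc'
  #15 SA[15]=21  'bcbbabacc'
  #16 SA[16]=0  'bccccaacbbbbccccababbbcbbabacc'
  #17 SA[17]=11  'bccccababbbcbbabacc'
  #18 SA[18]=29  'c'
  #19 SA[19]=4  'caacbbbbccccababbbcbbabacc'
  #20 SA[20]=15  'cababbbcbbabacc'
  #21 SA[21]=22  'cbbabacc'
  #22 SA[22]=7  'cbbbbccccababbbcbbabacc'
  #23 SA[23]=28  'cc'
  #24 SA[24]=3  'ccaacbbbbccccababbbcbbabacc'
  #25 SA[25]=14  'ccababbbcbbabacc'
  #26 SA[26]=2  'cccaacbbbbccccababbbcbbabacc'
  #27 SA[27]=13  'cccababbbcbbabacc'
  #28 SA[28]=1  'ccccaacbbbbccccababbbcbbabacc'
  #29 SA[29]=12  'ccccababbbcbbabacc'

SA = [5, 16, 25, 18, 6, 27, 24, 17, 26, 23, 8, 19, 9, 20, 10, 21, 0, 11, 29, 4, 15, 22, 7, 28, 3, 14, 2, 13, 1, 12]
rank  pair      lcp
   1  s[5:],s[16:]  1  'a'
   2  s[16:],s[25:]  3  'aba'
   3  s[25:],s[18:]  2  'ab'
   4  s[18:],s[6:]  1  'a'
   5  s[6:],s[27:]  2  'ac'
   6  s[27:],s[24:]  0  ''
   7  s[24:],s[17:]  3  'bab'
   8  s[17:],s[26:]  2  'ba'
   9  s[26:],s[23:]  1  'b'
  10  s[23:],s[8:]  2  'bb'
  11  s[8:],s[19:]  3  'bbb'
  12  s[19:],s[9:]  4  'bbbc'
  13  s[9:],s[20:]  2  'bb'
  14  s[20:],s[10:]  3  'bbc'
  15  s[10:],s[21:]  1  'b'
  16  s[21:],s[0:]  2  'bc'
  17  s[0:],s[11:]  6  'bcccca'
  18  s[11:],s[29:]  0  ''
  19  s[29:],s[4:]  1  'c'
  20  s[4:],s[15:]  2  'ca'
  21  s[15:],s[22:]  1  'c'
  22  s[22:],s[7:]  3  'cbb'
  23  s[7:],s[28:]  1  'c'
  24  s[28:],s[3:]  2  'cc'
  25  s[3:],s[14:]  3  'cca'
  26  s[14:],s[2:]  2  'cc'
  27  s[2:],s[13:]  4  'ccca'
  28  s[13:],s[1:]  3  'ccc'
  29  s[1:],s[12:]  5  'cccca'

[0, 1, 3, 2, 1, 2, 0, 3, 2, 1, 2, 3, 4, 2, 3, 1, 2, 6, 0, 1, 2, 1, 3, 1, 2, 3, 2, 4, 3, 5]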